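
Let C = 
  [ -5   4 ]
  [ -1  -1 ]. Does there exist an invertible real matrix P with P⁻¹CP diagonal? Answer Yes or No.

Characteristic polynomial: p(r) = r^2 + 6r + 9 = (r + 3)^2.
r = -3 has algebraic multiplicity 2; rank(C + 3I) = 1, so geometric multiplicity = 1.
Geometric multiplicity < algebraic multiplicity, so C is not diagonalizable.

No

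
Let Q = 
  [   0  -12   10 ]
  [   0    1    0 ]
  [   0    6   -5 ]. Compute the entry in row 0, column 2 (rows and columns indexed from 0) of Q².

-50

Characteristic polynomial: μ^3 + 4μ^2 - 5μ = μ(μ - 1)(μ + 5), so the eigenvalues are -5, 0, 1.
μ=0: eigenvector (1, 0, 0).
μ=-5: eigenvector (-2, 0, 1).
μ=1: eigenvector (-2, 1, 1).
P = [[1, -2, -2], [0, 0, 1], [0, 1, 1]], D = diag(0, -5, 1), P⁻¹ = [[1, 0, 2], [0, -1, 1], [0, 1, 0]].
Q² = P·diag(0, 25, 1)·P⁻¹ = [[0, 48, -50], [0, 1, 0], [0, -24, 25]].
The requested entry is -50.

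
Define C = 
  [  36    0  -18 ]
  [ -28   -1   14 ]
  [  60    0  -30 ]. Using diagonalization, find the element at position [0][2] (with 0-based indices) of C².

Characteristic polynomial: λ^3 - 5λ^2 - 6λ = λ(λ - 6)(λ + 1), so the eigenvalues are -1, 0, 6.
λ=0: eigenvector (-1, 0, -2).
λ=-1: eigenvector (0, 1, 0).
λ=6: eigenvector (3, -2, 5).
P = [[-1, 0, 3], [0, 1, -2], [-2, 0, 5]], D = diag(0, -1, 6), P⁻¹ = [[5, 0, -3], [4, 1, -2], [2, 0, -1]].
C² = P·diag(0, 1, 36)·P⁻¹ = [[216, 0, -108], [-140, 1, 70], [360, 0, -180]].
The requested entry is -108.

-108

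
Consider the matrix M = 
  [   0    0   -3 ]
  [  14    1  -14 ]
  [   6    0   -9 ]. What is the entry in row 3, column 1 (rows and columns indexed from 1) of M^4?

Characteristic polynomial: t^3 + 8t^2 + 9t - 18 = (t - 1)(t + 3)(t + 6), so the eigenvalues are -6, -3, 1.
t=-6: eigenvector (-1, -2, -2).
t=1: eigenvector (0, 1, 0).
t=-3: eigenvector (1, 0, 1).
P = [[-1, 0, 1], [-2, 1, 0], [-2, 0, 1]], D = diag(-6, 1, -3), P⁻¹ = [[1, 0, -1], [2, 1, -2], [2, 0, -1]].
M⁴ = P·diag(1296, 1, 81)·P⁻¹ = [[-1134, 0, 1215], [-2590, 1, 2590], [-2430, 0, 2511]].
The requested entry is -2430.

-2430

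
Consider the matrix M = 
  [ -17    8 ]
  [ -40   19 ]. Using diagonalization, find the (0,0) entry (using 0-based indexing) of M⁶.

Characteristic polynomial: μ^2 - 2μ - 3 = (μ - 3)(μ + 1), so the eigenvalues are -1, 3.
μ=-1: eigenvector (1, 2).
μ=3: eigenvector (-2, -5).
P = [[1, -2], [2, -5]], D = diag(-1, 3), P⁻¹ = [[5, -2], [2, -1]].
M⁶ = P·diag(1, 729)·P⁻¹ = [[-2911, 1456], [-7280, 3641]].
The requested entry is -2911.

-2911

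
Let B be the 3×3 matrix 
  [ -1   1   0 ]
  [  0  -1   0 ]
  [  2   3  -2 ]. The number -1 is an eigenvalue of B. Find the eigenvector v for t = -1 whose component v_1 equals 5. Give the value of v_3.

10

B + 1I = [[0, 1, 0], [0, 0, 0], [2, 3, -1]].
Solving (B + 1I)v = 0 gives the eigenspace spanned by (5, 0, 10).
With v_1 = 5, v = (5, 0, 10), so v_3 = 10.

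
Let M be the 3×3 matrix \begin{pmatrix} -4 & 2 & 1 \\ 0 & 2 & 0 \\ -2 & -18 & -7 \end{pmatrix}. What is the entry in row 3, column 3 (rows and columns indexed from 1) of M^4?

1967

Characteristic polynomial: μ^3 + 9μ^2 + 8μ - 60 = (μ - 2)(μ + 5)(μ + 6), so the eigenvalues are -6, -5, 2.
μ=-5: eigenvector (-1, 0, 1).
μ=2: eigenvector (0, 1, -2).
μ=-6: eigenvector (-1, 0, 2).
P = [[-1, 0, -1], [0, 1, 0], [1, -2, 2]], D = diag(-5, 2, -6), P⁻¹ = [[-2, -2, -1], [0, 1, 0], [1, 2, 1]].
M⁴ = P·diag(625, 16, 1296)·P⁻¹ = [[-46, -1342, -671], [0, 16, 0], [1342, 3902, 1967]].
The requested entry is 1967.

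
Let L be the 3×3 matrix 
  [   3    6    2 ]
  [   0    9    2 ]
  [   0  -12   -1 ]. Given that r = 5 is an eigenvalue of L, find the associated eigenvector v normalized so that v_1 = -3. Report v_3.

6

L − 5I = [[-2, 6, 2], [0, 4, 2], [0, -12, -6]].
Solving (L − 5I)v = 0 gives the eigenspace spanned by (-3, -3, 6).
With v_1 = -3, v = (-3, -3, 6), so v_3 = 6.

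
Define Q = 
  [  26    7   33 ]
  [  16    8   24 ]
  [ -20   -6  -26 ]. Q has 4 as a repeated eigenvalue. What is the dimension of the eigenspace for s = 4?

1

Q − 4I = [[22, 7, 33], [16, 4, 24], [-20, -6, -30]].
This matrix has rank 2, so its null space has dimension 3 − 2 = 1.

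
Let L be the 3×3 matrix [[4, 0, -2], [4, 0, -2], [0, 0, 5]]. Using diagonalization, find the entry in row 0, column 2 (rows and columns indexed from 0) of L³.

-122

Characteristic polynomial: μ^3 - 9μ^2 + 20μ = μ(μ - 5)(μ - 4), so the eigenvalues are 0, 4, 5.
μ=4: eigenvector (1, 1, 0).
μ=5: eigenvector (-2, -2, 1).
μ=0: eigenvector (0, 1, 0).
P = [[1, -2, 0], [1, -2, 1], [0, 1, 0]], D = diag(4, 5, 0), P⁻¹ = [[1, 0, 2], [0, 0, 1], [-1, 1, 0]].
L³ = P·diag(64, 125, 0)·P⁻¹ = [[64, 0, -122], [64, 0, -122], [0, 0, 125]].
The requested entry is -122.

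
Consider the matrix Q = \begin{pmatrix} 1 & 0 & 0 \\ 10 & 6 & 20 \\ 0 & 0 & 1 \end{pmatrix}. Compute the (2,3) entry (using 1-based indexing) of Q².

140

Characteristic polynomial: s^3 - 8s^2 + 13s - 6 = (s - 6)(s - 1)^2, so the eigenvalues are 1, 1, 6.
s=1: eigenvector (1, -2, 0).
s=6: eigenvector (0, 1, 0).
s=1: eigenvector (-2, 0, 1).
P = [[1, 0, -2], [-2, 1, 0], [0, 0, 1]], D = diag(1, 6, 1), P⁻¹ = [[1, 0, 2], [2, 1, 4], [0, 0, 1]].
Q² = P·diag(1, 36, 1)·P⁻¹ = [[1, 0, 0], [70, 36, 140], [0, 0, 1]].
The requested entry is 140.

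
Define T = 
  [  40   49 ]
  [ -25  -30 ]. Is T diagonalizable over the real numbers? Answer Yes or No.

No

Characteristic polynomial: p(s) = s^2 - 10s + 25 = (s - 5)^2.
s = 5 has algebraic multiplicity 2; rank(T − 5I) = 1, so geometric multiplicity = 1.
Geometric multiplicity < algebraic multiplicity, so T is not diagonalizable.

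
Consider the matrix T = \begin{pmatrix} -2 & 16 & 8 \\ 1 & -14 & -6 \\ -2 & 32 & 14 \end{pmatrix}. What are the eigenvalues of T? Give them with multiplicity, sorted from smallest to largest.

Characteristic polynomial: p(λ) = λ^3 + 2λ^2 - 4λ - 8 = (λ - 2)(λ + 2)^2.
Roots (with multiplicity): -2, -2, 2.

-2, -2, 2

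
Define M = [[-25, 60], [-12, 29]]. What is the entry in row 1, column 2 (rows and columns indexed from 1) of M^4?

Characteristic polynomial: t^2 - 4t - 5 = (t - 5)(t + 1), so the eigenvalues are -1, 5.
t=-1: eigenvector (5, 2).
t=5: eigenvector (2, 1).
P = [[5, 2], [2, 1]], D = diag(-1, 5), P⁻¹ = [[1, -2], [-2, 5]].
M⁴ = P·diag(1, 625)·P⁻¹ = [[-2495, 6240], [-1248, 3121]].
The requested entry is 6240.

6240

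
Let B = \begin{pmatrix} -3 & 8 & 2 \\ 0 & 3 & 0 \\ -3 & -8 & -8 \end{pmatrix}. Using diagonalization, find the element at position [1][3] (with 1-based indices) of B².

-22

Characteristic polynomial: r^3 + 8r^2 - 3r - 90 = (r - 3)(r + 5)(r + 6), so the eigenvalues are -6, -5, 3.
r=-5: eigenvector (1, 0, -1).
r=3: eigenvector (1, 1, -1).
r=-6: eigenvector (-2, 0, 3).
P = [[1, 1, -2], [0, 1, 0], [-1, -1, 3]], D = diag(-5, 3, -6), P⁻¹ = [[3, -1, 2], [0, 1, 0], [1, 0, 1]].
B² = P·diag(25, 9, 36)·P⁻¹ = [[3, -16, -22], [0, 9, 0], [33, 16, 58]].
The requested entry is -22.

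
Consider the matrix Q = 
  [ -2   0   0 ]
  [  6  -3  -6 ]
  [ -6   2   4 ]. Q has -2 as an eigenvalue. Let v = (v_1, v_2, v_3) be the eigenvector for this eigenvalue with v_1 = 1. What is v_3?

Q + 2I = [[0, 0, 0], [6, -1, -6], [-6, 2, 6]].
Solving (Q + 2I)v = 0 gives the eigenspace spanned by (1, 0, 1).
With v_1 = 1, v = (1, 0, 1), so v_3 = 1.

1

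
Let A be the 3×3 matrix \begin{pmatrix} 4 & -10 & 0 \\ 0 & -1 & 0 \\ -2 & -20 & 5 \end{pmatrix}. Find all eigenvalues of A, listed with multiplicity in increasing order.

-1, 4, 5

Characteristic polynomial: p(t) = t^3 - 8t^2 + 11t + 20 = (t - 5)(t - 4)(t + 1).
Roots (with multiplicity): -1, 4, 5.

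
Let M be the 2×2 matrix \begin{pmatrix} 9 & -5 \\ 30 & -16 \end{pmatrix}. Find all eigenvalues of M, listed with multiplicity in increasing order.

Characteristic polynomial: p(λ) = λ^2 + 7λ + 6 = (λ + 1)(λ + 6).
Roots (with multiplicity): -6, -1.

-6, -1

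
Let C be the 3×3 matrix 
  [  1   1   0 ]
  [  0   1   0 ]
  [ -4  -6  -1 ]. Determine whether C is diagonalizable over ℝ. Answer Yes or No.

No

Characteristic polynomial: p(t) = t^3 - t^2 - t + 1 = (t - 1)^2(t + 1).
t = 1 has algebraic multiplicity 2; rank(C − 1I) = 2, so geometric multiplicity = 1.
Geometric multiplicity < algebraic multiplicity, so C is not diagonalizable.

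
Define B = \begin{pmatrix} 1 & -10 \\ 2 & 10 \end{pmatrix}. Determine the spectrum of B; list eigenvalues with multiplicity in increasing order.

Characteristic polynomial: p(r) = r^2 - 11r + 30 = (r - 6)(r - 5).
Roots (with multiplicity): 5, 6.

5, 6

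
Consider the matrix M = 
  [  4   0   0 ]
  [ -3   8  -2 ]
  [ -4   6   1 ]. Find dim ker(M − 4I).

1

M − 4I = [[0, 0, 0], [-3, 4, -2], [-4, 6, -3]].
This matrix has rank 2, so its null space has dimension 3 − 2 = 1.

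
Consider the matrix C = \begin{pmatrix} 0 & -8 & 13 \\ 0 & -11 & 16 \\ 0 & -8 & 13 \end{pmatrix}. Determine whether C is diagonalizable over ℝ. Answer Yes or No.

Characteristic polynomial: p(t) = t^3 - 2t^2 - 15t = t(t - 5)(t + 3).
All 3 eigenvalues are distinct, so C is diagonalizable.

Yes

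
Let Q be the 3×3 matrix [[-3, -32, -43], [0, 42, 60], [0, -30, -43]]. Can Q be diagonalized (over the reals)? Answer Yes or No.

Characteristic polynomial: p(r) = r^3 + 4r^2 - 3r - 18 = (r - 2)(r + 3)^2.
r = -3 has algebraic multiplicity 2; rank(Q + 3I) = 2, so geometric multiplicity = 1.
Geometric multiplicity < algebraic multiplicity, so Q is not diagonalizable.

No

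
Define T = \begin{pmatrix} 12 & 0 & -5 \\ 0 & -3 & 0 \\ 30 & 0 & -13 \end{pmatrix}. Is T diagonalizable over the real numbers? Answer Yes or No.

Characteristic polynomial: p(λ) = λ^3 + 4λ^2 - 3λ - 18 = (λ - 2)(λ + 3)^2.
λ = -3 has algebraic multiplicity 2; rank(T + 3I) = 1, so geometric multiplicity = 2.
Every eigenvalue has geometric = algebraic multiplicity, so T is diagonalizable.

Yes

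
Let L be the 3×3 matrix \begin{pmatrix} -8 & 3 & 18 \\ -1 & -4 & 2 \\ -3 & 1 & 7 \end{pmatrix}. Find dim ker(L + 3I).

L + 3I = [[-5, 3, 18], [-1, -1, 2], [-3, 1, 10]].
This matrix has rank 2, so its null space has dimension 3 − 2 = 1.

1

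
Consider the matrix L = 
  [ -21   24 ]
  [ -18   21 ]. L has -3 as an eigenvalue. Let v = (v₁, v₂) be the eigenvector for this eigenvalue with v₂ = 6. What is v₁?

8

L + 3I = [[-18, 24], [-18, 24]].
Solving (L + 3I)v = 0 gives the eigenspace spanned by (8, 6).
With v₂ = 6, v = (8, 6), so v₁ = 8.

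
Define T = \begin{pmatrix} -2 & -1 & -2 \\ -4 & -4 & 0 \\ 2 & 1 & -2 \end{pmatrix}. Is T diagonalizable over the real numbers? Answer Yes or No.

Characteristic polynomial: p(s) = s^3 + 8s^2 + 20s + 16 = (s + 2)^2(s + 4).
s = -2 has algebraic multiplicity 2; rank(T + 2I) = 2, so geometric multiplicity = 1.
Geometric multiplicity < algebraic multiplicity, so T is not diagonalizable.

No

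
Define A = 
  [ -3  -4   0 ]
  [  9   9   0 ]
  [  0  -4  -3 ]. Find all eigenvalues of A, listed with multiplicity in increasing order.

-3, 3, 3

Characteristic polynomial: p(μ) = μ^3 - 3μ^2 - 9μ + 27 = (μ - 3)^2(μ + 3).
Roots (with multiplicity): -3, 3, 3.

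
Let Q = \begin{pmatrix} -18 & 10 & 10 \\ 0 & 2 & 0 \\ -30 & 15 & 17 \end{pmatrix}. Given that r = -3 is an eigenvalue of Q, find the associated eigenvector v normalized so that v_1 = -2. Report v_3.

Q + 3I = [[-15, 10, 10], [0, 5, 0], [-30, 15, 20]].
Solving (Q + 3I)v = 0 gives the eigenspace spanned by (-2, 0, -3).
With v_1 = -2, v = (-2, 0, -3), so v_3 = -3.

-3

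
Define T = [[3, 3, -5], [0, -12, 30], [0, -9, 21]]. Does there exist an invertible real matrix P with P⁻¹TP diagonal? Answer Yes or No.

Characteristic polynomial: p(s) = s^3 - 12s^2 + 45s - 54 = (s - 6)(s - 3)^2.
s = 3 has algebraic multiplicity 2; rank(T − 3I) = 2, so geometric multiplicity = 1.
Geometric multiplicity < algebraic multiplicity, so T is not diagonalizable.

No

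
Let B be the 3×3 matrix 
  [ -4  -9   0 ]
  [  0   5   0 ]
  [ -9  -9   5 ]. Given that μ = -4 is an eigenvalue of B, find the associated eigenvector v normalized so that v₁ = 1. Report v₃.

1

B + 4I = [[0, -9, 0], [0, 9, 0], [-9, -9, 9]].
Solving (B + 4I)v = 0 gives the eigenspace spanned by (1, 0, 1).
With v₁ = 1, v = (1, 0, 1), so v₃ = 1.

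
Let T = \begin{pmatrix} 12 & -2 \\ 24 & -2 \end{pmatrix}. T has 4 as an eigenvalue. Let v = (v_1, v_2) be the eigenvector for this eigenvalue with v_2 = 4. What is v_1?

T − 4I = [[8, -2], [24, -6]].
Solving (T − 4I)v = 0 gives the eigenspace spanned by (1, 4).
With v_2 = 4, v = (1, 4), so v_1 = 1.

1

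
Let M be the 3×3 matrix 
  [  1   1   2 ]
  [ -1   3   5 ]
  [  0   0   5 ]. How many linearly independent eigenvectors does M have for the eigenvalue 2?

1

M − 2I = [[-1, 1, 2], [-1, 1, 5], [0, 0, 3]].
This matrix has rank 2, so its null space has dimension 3 − 2 = 1.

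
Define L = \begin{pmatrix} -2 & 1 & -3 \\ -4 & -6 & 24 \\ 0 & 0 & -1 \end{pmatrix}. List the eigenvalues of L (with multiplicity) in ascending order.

-4, -4, -1

Characteristic polynomial: p(t) = t^3 + 9t^2 + 24t + 16 = (t + 1)(t + 4)^2.
Roots (with multiplicity): -4, -4, -1.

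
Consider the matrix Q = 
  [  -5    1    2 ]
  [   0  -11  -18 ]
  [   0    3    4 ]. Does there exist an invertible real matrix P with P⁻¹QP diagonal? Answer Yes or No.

No

Characteristic polynomial: p(μ) = μ^3 + 12μ^2 + 45μ + 50 = (μ + 2)(μ + 5)^2.
μ = -5 has algebraic multiplicity 2; rank(Q + 5I) = 2, so geometric multiplicity = 1.
Geometric multiplicity < algebraic multiplicity, so Q is not diagonalizable.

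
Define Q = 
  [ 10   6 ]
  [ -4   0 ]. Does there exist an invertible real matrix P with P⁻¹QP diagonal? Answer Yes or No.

Characteristic polynomial: p(λ) = λ^2 - 10λ + 24 = (λ - 6)(λ - 4).
All 2 eigenvalues are distinct, so Q is diagonalizable.

Yes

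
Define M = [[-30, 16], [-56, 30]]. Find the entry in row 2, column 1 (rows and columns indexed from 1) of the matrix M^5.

Characteristic polynomial: r^2 - 4 = (r - 2)(r + 2), so the eigenvalues are -2, 2.
r=2: eigenvector (1, 2).
r=-2: eigenvector (-4, -7).
P = [[1, -4], [2, -7]], D = diag(2, -2), P⁻¹ = [[-7, 4], [-2, 1]].
M⁵ = P·diag(32, -32)·P⁻¹ = [[-480, 256], [-896, 480]].
The requested entry is -896.

-896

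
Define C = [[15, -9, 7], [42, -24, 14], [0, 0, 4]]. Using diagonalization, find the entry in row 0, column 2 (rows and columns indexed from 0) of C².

7

Characteristic polynomial: t^3 + 5t^2 - 18t - 72 = (t - 4)(t + 3)(t + 6), so the eigenvalues are -6, -3, 4.
t=-3: eigenvector (1, 2, 0).
t=-6: eigenvector (3, 7, 0).
t=4: eigenvector (1, 2, 1).
P = [[1, 3, 1], [2, 7, 2], [0, 0, 1]], D = diag(-3, -6, 4), P⁻¹ = [[7, -3, -1], [-2, 1, 0], [0, 0, 1]].
C² = P·diag(9, 36, 16)·P⁻¹ = [[-153, 81, 7], [-378, 198, 14], [0, 0, 16]].
The requested entry is 7.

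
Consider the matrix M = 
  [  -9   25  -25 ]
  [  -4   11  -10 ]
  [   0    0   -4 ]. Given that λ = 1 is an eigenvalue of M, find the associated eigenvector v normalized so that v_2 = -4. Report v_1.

-10

M − 1I = [[-10, 25, -25], [-4, 10, -10], [0, 0, -5]].
Solving (M − 1I)v = 0 gives the eigenspace spanned by (-10, -4, 0).
With v_2 = -4, v = (-10, -4, 0), so v_1 = -10.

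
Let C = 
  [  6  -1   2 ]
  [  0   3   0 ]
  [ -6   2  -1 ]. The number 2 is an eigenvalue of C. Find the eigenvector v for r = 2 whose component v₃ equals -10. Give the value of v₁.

C − 2I = [[4, -1, 2], [0, 1, 0], [-6, 2, -3]].
Solving (C − 2I)v = 0 gives the eigenspace spanned by (5, 0, -10).
With v₃ = -10, v = (5, 0, -10), so v₁ = 5.

5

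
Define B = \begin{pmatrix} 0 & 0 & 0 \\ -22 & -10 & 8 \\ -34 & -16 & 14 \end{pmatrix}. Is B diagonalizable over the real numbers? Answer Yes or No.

Yes

Characteristic polynomial: p(t) = t^3 - 4t^2 - 12t = t(t - 6)(t + 2).
All 3 eigenvalues are distinct, so B is diagonalizable.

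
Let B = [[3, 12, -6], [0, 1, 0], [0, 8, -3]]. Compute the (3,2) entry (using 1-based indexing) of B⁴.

Characteristic polynomial: t^3 - t^2 - 9t + 9 = (t - 3)(t - 1)(t + 3), so the eigenvalues are -3, 1, 3.
t=1: eigenvector (0, 1, 2).
t=3: eigenvector (1, 0, 0).
t=-3: eigenvector (1, 0, 1).
P = [[0, 1, 1], [1, 0, 0], [2, 0, 1]], D = diag(1, 3, -3), P⁻¹ = [[0, 1, 0], [1, 2, -1], [0, -2, 1]].
B⁴ = P·diag(1, 81, 81)·P⁻¹ = [[81, 0, 0], [0, 1, 0], [0, -160, 81]].
The requested entry is -160.

-160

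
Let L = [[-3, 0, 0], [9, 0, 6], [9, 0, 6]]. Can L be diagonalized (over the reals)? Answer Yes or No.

Characteristic polynomial: p(s) = s^3 - 3s^2 - 18s = s(s - 6)(s + 3).
All 3 eigenvalues are distinct, so L is diagonalizable.

Yes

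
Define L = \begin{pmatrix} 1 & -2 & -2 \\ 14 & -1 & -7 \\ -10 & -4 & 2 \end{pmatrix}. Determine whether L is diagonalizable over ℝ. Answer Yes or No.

Characteristic polynomial: p(s) = s^3 - 2s^2 - 21s - 18 = (s - 6)(s + 1)(s + 3).
All 3 eigenvalues are distinct, so L is diagonalizable.

Yes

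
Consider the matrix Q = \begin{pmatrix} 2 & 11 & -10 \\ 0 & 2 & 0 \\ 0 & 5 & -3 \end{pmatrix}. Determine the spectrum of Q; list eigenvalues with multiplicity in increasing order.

Characteristic polynomial: p(μ) = μ^3 - μ^2 - 8μ + 12 = (μ - 2)^2(μ + 3).
Roots (with multiplicity): -3, 2, 2.

-3, 2, 2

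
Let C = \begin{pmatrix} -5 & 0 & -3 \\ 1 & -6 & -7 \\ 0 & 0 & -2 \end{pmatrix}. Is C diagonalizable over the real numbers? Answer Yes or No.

Characteristic polynomial: p(s) = s^3 + 13s^2 + 52s + 60 = (s + 2)(s + 5)(s + 6).
All 3 eigenvalues are distinct, so C is diagonalizable.

Yes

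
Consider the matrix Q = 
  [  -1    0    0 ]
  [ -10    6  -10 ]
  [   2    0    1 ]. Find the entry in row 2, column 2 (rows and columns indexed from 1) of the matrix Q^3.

Characteristic polynomial: μ^3 - 6μ^2 - μ + 6 = (μ - 6)(μ - 1)(μ + 1), so the eigenvalues are -1, 1, 6.
μ=-1: eigenvector (1, 0, -1).
μ=6: eigenvector (0, 1, 0).
μ=1: eigenvector (0, 2, 1).
P = [[1, 0, 0], [0, 1, 2], [-1, 0, 1]], D = diag(-1, 6, 1), P⁻¹ = [[1, 0, 0], [-2, 1, -2], [1, 0, 1]].
Q³ = P·diag(-1, 216, 1)·P⁻¹ = [[-1, 0, 0], [-430, 216, -430], [2, 0, 1]].
The requested entry is 216.

216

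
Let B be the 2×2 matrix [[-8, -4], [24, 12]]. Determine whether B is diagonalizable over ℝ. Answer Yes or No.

Yes

Characteristic polynomial: p(s) = s^2 - 4s = s(s - 4).
All 2 eigenvalues are distinct, so B is diagonalizable.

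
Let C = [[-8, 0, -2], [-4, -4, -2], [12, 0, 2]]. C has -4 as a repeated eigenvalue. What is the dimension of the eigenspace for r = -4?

C + 4I = [[-4, 0, -2], [-4, 0, -2], [12, 0, 6]].
This matrix has rank 1, so its null space has dimension 3 − 1 = 2.

2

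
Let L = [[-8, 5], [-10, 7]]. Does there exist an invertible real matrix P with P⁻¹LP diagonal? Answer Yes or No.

Characteristic polynomial: p(r) = r^2 + r - 6 = (r - 2)(r + 3).
All 2 eigenvalues are distinct, so L is diagonalizable.

Yes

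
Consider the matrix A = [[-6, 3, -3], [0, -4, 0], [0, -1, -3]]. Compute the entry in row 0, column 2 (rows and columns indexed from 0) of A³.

Characteristic polynomial: λ^3 + 13λ^2 + 54λ + 72 = (λ + 3)(λ + 4)(λ + 6), so the eigenvalues are -6, -4, -3.
λ=-6: eigenvector (1, 0, 0).
λ=-4: eigenvector (0, 1, 1).
λ=-3: eigenvector (-1, 0, 1).
P = [[1, 0, -1], [0, 1, 0], [0, 1, 1]], D = diag(-6, -4, -3), P⁻¹ = [[1, -1, 1], [0, 1, 0], [0, -1, 1]].
A³ = P·diag(-216, -64, -27)·P⁻¹ = [[-216, 189, -189], [0, -64, 0], [0, -37, -27]].
The requested entry is -189.

-189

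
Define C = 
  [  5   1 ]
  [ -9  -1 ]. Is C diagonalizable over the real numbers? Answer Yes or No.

Characteristic polynomial: p(t) = t^2 - 4t + 4 = (t - 2)^2.
t = 2 has algebraic multiplicity 2; rank(C − 2I) = 1, so geometric multiplicity = 1.
Geometric multiplicity < algebraic multiplicity, so C is not diagonalizable.

No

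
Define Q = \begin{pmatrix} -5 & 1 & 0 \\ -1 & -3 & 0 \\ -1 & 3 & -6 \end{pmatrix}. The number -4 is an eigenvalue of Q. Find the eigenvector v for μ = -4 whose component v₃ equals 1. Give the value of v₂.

Q + 4I = [[-1, 1, 0], [-1, 1, 0], [-1, 3, -2]].
Solving (Q + 4I)v = 0 gives the eigenspace spanned by (1, 1, 1).
With v₃ = 1, v = (1, 1, 1), so v₂ = 1.

1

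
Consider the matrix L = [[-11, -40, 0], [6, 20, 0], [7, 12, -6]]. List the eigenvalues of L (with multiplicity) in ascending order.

Characteristic polynomial: p(μ) = μ^3 - 3μ^2 - 34μ + 120 = (μ - 5)(μ - 4)(μ + 6).
Roots (with multiplicity): -6, 4, 5.

-6, 4, 5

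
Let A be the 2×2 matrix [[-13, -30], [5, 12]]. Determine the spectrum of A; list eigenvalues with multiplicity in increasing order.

Characteristic polynomial: p(μ) = μ^2 + μ - 6 = (μ - 2)(μ + 3).
Roots (with multiplicity): -3, 2.

-3, 2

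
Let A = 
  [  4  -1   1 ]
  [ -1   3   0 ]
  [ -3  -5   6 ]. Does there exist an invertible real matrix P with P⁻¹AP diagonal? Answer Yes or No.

No

Characteristic polynomial: p(λ) = λ^3 - 13λ^2 + 56λ - 80 = (λ - 5)(λ - 4)^2.
λ = 4 has algebraic multiplicity 2; rank(A − 4I) = 2, so geometric multiplicity = 1.
Geometric multiplicity < algebraic multiplicity, so A is not diagonalizable.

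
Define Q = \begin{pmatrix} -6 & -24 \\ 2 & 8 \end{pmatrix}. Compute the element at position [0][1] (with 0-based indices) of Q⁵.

Characteristic polynomial: r^2 - 2r = r(r - 2), so the eigenvalues are 0, 2.
r=0: eigenvector (4, -1).
r=2: eigenvector (-3, 1).
P = [[4, -3], [-1, 1]], D = diag(0, 2), P⁻¹ = [[1, 3], [1, 4]].
Q⁵ = P·diag(0, 32)·P⁻¹ = [[-96, -384], [32, 128]].
The requested entry is -384.

-384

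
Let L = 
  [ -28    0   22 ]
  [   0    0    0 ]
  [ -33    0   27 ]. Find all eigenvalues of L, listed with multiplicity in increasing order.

-6, 0, 5

Characteristic polynomial: p(t) = t^3 + t^2 - 30t = t(t - 5)(t + 6).
Roots (with multiplicity): -6, 0, 5.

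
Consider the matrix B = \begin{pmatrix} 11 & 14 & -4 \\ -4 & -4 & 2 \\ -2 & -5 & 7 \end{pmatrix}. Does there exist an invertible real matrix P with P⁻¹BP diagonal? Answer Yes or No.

Yes

Characteristic polynomial: p(λ) = λ^3 - 14λ^2 + 63λ - 90 = (λ - 6)(λ - 5)(λ - 3).
All 3 eigenvalues are distinct, so B is diagonalizable.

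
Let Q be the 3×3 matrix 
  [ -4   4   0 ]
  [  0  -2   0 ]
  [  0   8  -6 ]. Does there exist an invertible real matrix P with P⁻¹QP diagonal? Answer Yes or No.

Characteristic polynomial: p(λ) = λ^3 + 12λ^2 + 44λ + 48 = (λ + 2)(λ + 4)(λ + 6).
All 3 eigenvalues are distinct, so Q is diagonalizable.

Yes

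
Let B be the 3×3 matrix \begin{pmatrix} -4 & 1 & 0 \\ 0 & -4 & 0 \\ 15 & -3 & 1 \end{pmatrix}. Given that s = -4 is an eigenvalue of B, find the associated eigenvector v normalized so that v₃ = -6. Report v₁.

2

B + 4I = [[0, 1, 0], [0, 0, 0], [15, -3, 5]].
Solving (B + 4I)v = 0 gives the eigenspace spanned by (2, 0, -6).
With v₃ = -6, v = (2, 0, -6), so v₁ = 2.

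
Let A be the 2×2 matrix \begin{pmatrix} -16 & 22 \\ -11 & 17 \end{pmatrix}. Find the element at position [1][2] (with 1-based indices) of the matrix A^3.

682

Characteristic polynomial: r^2 - r - 30 = (r - 6)(r + 5), so the eigenvalues are -5, 6.
r=6: eigenvector (1, 1).
r=-5: eigenvector (-2, -1).
P = [[1, -2], [1, -1]], D = diag(6, -5), P⁻¹ = [[-1, 2], [-1, 1]].
A³ = P·diag(216, -125)·P⁻¹ = [[-466, 682], [-341, 557]].
The requested entry is 682.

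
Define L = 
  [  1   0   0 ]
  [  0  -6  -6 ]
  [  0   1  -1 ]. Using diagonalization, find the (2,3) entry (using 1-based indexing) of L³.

Characteristic polynomial: λ^3 + 6λ^2 + 5λ - 12 = (λ - 1)(λ + 3)(λ + 4), so the eigenvalues are -4, -3, 1.
λ=-4: eigenvector (0, 3, -1).
λ=1: eigenvector (1, 0, 0).
λ=-3: eigenvector (0, -2, 1).
P = [[0, 1, 0], [3, 0, -2], [-1, 0, 1]], D = diag(-4, 1, -3), P⁻¹ = [[0, 1, 2], [1, 0, 0], [0, 1, 3]].
L³ = P·diag(-64, 1, -27)·P⁻¹ = [[1, 0, 0], [0, -138, -222], [0, 37, 47]].
The requested entry is -222.

-222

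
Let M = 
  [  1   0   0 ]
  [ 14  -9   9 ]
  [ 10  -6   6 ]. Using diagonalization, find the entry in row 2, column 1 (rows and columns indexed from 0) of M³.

-54

Characteristic polynomial: μ^3 + 2μ^2 - 3μ = μ(μ - 1)(μ + 3), so the eigenvalues are -3, 0, 1.
μ=1: eigenvector (1, 5, 4).
μ=-3: eigenvector (0, 3, 2).
μ=0: eigenvector (0, 1, 1).
P = [[1, 0, 0], [5, 3, 1], [4, 2, 1]], D = diag(1, -3, 0), P⁻¹ = [[1, 0, 0], [-1, 1, -1], [-2, -2, 3]].
M³ = P·diag(1, -27, 0)·P⁻¹ = [[1, 0, 0], [86, -81, 81], [58, -54, 54]].
The requested entry is -54.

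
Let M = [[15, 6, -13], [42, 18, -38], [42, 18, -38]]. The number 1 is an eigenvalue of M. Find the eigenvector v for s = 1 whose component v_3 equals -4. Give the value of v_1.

-2

M − 1I = [[14, 6, -13], [42, 17, -38], [42, 18, -39]].
Solving (M − 1I)v = 0 gives the eigenspace spanned by (-2, -4, -4).
With v_3 = -4, v = (-2, -4, -4), so v_1 = -2.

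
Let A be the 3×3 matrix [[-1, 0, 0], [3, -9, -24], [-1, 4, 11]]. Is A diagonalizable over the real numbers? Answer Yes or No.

No

Characteristic polynomial: p(r) = r^3 - r^2 - 5r - 3 = (r - 3)(r + 1)^2.
r = -1 has algebraic multiplicity 2; rank(A + 1I) = 2, so geometric multiplicity = 1.
Geometric multiplicity < algebraic multiplicity, so A is not diagonalizable.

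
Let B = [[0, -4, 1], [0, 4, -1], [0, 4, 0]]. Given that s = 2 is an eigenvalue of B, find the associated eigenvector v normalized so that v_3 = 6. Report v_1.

B − 2I = [[-2, -4, 1], [0, 2, -1], [0, 4, -2]].
Solving (B − 2I)v = 0 gives the eigenspace spanned by (-3, 3, 6).
With v_3 = 6, v = (-3, 3, 6), so v_1 = -3.

-3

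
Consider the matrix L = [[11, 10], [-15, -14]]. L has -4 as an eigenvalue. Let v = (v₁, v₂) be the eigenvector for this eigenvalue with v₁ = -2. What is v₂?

L + 4I = [[15, 10], [-15, -10]].
Solving (L + 4I)v = 0 gives the eigenspace spanned by (-2, 3).
With v₁ = -2, v = (-2, 3), so v₂ = 3.

3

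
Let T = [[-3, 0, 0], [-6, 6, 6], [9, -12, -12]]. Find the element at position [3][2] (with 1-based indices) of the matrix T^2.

Characteristic polynomial: s^3 + 9s^2 + 18s = s(s + 3)(s + 6), so the eigenvalues are -6, -3, 0.
s=-6: eigenvector (0, 1, -2).
s=-3: eigenvector (1, 0, 1).
s=0: eigenvector (0, 1, -1).
P = [[0, 1, 0], [1, 0, 1], [-2, 1, -1]], D = diag(-6, -3, 0), P⁻¹ = [[1, -1, -1], [1, 0, 0], [-1, 2, 1]].
T² = P·diag(36, 9, 0)·P⁻¹ = [[9, 0, 0], [36, -36, -36], [-63, 72, 72]].
The requested entry is 72.

72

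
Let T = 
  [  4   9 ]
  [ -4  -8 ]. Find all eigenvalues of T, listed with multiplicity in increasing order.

Characteristic polynomial: p(r) = r^2 + 4r + 4 = (r + 2)^2.
Roots (with multiplicity): -2, -2.

-2, -2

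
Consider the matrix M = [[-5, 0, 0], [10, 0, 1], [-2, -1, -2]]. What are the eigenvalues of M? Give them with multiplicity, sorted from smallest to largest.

-5, -1, -1

Characteristic polynomial: p(t) = t^3 + 7t^2 + 11t + 5 = (t + 1)^2(t + 5).
Roots (with multiplicity): -5, -1, -1.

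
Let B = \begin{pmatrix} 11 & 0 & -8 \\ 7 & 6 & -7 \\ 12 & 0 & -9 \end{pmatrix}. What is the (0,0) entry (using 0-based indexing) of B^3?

Characteristic polynomial: λ^3 - 8λ^2 + 9λ + 18 = (λ - 6)(λ - 3)(λ + 1), so the eigenvalues are -1, 3, 6.
λ=3: eigenvector (1, 0, 1).
λ=6: eigenvector (0, 1, 0).
λ=-1: eigenvector (2, 1, 3).
P = [[1, 0, 2], [0, 1, 1], [1, 0, 3]], D = diag(3, 6, -1), P⁻¹ = [[3, 0, -2], [1, 1, -1], [-1, 0, 1]].
B³ = P·diag(27, 216, -1)·P⁻¹ = [[83, 0, -56], [217, 216, -217], [84, 0, -57]].
The requested entry is 83.

83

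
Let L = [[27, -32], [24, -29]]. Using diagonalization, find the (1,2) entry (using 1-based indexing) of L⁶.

59584

Characteristic polynomial: r^2 + 2r - 15 = (r - 3)(r + 5), so the eigenvalues are -5, 3.
r=-5: eigenvector (1, 1).
r=3: eigenvector (4, 3).
P = [[1, 4], [1, 3]], D = diag(-5, 3), P⁻¹ = [[-3, 4], [1, -1]].
L⁶ = P·diag(15625, 729)·P⁻¹ = [[-43959, 59584], [-44688, 60313]].
The requested entry is 59584.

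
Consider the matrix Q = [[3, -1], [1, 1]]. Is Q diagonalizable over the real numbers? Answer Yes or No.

No

Characteristic polynomial: p(μ) = μ^2 - 4μ + 4 = (μ - 2)^2.
μ = 2 has algebraic multiplicity 2; rank(Q − 2I) = 1, so geometric multiplicity = 1.
Geometric multiplicity < algebraic multiplicity, so Q is not diagonalizable.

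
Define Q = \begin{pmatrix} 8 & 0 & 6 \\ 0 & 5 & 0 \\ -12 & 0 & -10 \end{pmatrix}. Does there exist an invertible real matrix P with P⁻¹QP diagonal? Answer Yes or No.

Characteristic polynomial: p(t) = t^3 - 3t^2 - 18t + 40 = (t - 5)(t - 2)(t + 4).
All 3 eigenvalues are distinct, so Q is diagonalizable.

Yes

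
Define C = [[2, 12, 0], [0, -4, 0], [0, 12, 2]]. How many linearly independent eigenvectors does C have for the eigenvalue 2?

2

C − 2I = [[0, 12, 0], [0, -6, 0], [0, 12, 0]].
This matrix has rank 1, so its null space has dimension 3 − 1 = 2.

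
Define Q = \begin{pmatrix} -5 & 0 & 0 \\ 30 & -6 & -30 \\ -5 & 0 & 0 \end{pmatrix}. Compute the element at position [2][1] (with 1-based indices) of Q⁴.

-6480

Characteristic polynomial: μ^3 + 11μ^2 + 30μ = μ(μ + 5)(μ + 6), so the eigenvalues are -6, -5, 0.
μ=-5: eigenvector (1, 0, 1).
μ=-6: eigenvector (0, 1, 0).
μ=0: eigenvector (0, -5, 1).
P = [[1, 0, 0], [0, 1, -5], [1, 0, 1]], D = diag(-5, -6, 0), P⁻¹ = [[1, 0, 0], [-5, 1, 5], [-1, 0, 1]].
Q⁴ = P·diag(625, 1296, 0)·P⁻¹ = [[625, 0, 0], [-6480, 1296, 6480], [625, 0, 0]].
The requested entry is -6480.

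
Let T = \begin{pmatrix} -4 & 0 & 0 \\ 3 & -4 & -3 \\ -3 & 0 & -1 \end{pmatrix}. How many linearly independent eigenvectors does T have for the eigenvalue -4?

2

T + 4I = [[0, 0, 0], [3, 0, -3], [-3, 0, 3]].
This matrix has rank 1, so its null space has dimension 3 − 1 = 2.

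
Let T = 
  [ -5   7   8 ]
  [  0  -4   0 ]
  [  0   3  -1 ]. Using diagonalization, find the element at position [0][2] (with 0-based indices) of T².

Characteristic polynomial: s^3 + 10s^2 + 29s + 20 = (s + 1)(s + 4)(s + 5), so the eigenvalues are -5, -4, -1.
s=-5: eigenvector (1, 0, 0).
s=-4: eigenvector (-1, 1, -1).
s=-1: eigenvector (2, 0, 1).
P = [[1, -1, 2], [0, 1, 0], [0, -1, 1]], D = diag(-5, -4, -1), P⁻¹ = [[1, -1, -2], [0, 1, 0], [0, 1, 1]].
T² = P·diag(25, 16, 1)·P⁻¹ = [[25, -39, -48], [0, 16, 0], [0, -15, 1]].
The requested entry is -48.

-48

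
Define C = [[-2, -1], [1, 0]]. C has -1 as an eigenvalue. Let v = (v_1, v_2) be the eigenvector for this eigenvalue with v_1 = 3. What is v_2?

-3

C + 1I = [[-1, -1], [1, 1]].
Solving (C + 1I)v = 0 gives the eigenspace spanned by (3, -3).
With v_1 = 3, v = (3, -3), so v_2 = -3.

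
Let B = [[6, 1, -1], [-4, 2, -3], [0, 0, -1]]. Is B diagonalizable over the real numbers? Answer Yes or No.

Characteristic polynomial: p(s) = s^3 - 7s^2 + 8s + 16 = (s - 4)^2(s + 1).
s = 4 has algebraic multiplicity 2; rank(B − 4I) = 2, so geometric multiplicity = 1.
Geometric multiplicity < algebraic multiplicity, so B is not diagonalizable.

No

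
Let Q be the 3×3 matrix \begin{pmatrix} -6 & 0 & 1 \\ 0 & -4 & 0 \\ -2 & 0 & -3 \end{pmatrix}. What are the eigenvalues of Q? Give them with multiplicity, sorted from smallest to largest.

Characteristic polynomial: p(s) = s^3 + 13s^2 + 56s + 80 = (s + 4)^2(s + 5).
Roots (with multiplicity): -5, -4, -4.

-5, -4, -4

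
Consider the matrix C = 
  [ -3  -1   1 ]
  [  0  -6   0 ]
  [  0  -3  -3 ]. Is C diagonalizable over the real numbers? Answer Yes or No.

No

Characteristic polynomial: p(s) = s^3 + 12s^2 + 45s + 54 = (s + 3)^2(s + 6).
s = -3 has algebraic multiplicity 2; rank(C + 3I) = 2, so geometric multiplicity = 1.
Geometric multiplicity < algebraic multiplicity, so C is not diagonalizable.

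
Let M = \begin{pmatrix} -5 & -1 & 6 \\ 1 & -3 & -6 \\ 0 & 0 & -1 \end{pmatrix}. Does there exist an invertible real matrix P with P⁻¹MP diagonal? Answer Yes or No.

No

Characteristic polynomial: p(r) = r^3 + 9r^2 + 24r + 16 = (r + 1)(r + 4)^2.
r = -4 has algebraic multiplicity 2; rank(M + 4I) = 2, so geometric multiplicity = 1.
Geometric multiplicity < algebraic multiplicity, so M is not diagonalizable.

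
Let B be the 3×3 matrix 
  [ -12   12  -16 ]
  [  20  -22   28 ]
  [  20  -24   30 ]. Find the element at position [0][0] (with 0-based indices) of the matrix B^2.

64

Characteristic polynomial: μ^3 + 4μ^2 - 4μ - 16 = (μ - 2)(μ + 2)(μ + 4), so the eigenvalues are -4, -2, 2.
μ=-4: eigenvector (1, -2, -2).
μ=2: eigenvector (2, -3, -4).
μ=-2: eigenvector (-2, 5, 5).
P = [[1, 2, -2], [-2, -3, 5], [-2, -4, 5]], D = diag(-4, 2, -2), P⁻¹ = [[5, -2, 4], [0, 1, -1], [2, 0, 1]].
B² = P·diag(16, 4, 4)·P⁻¹ = [[64, -24, 48], [-120, 52, -96], [-120, 48, -92]].
The requested entry is 64.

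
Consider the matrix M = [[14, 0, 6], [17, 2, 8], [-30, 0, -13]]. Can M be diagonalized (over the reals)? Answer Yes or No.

No

Characteristic polynomial: p(t) = t^3 - 3t^2 + 4 = (t - 2)^2(t + 1).
t = 2 has algebraic multiplicity 2; rank(M − 2I) = 2, so geometric multiplicity = 1.
Geometric multiplicity < algebraic multiplicity, so M is not diagonalizable.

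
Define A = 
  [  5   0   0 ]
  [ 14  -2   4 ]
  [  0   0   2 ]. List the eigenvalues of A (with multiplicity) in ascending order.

-2, 2, 5

Characteristic polynomial: p(s) = s^3 - 5s^2 - 4s + 20 = (s - 5)(s - 2)(s + 2).
Roots (with multiplicity): -2, 2, 5.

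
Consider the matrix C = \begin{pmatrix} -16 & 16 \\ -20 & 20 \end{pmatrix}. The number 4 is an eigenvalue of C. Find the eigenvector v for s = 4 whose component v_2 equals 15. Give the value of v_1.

12

C − 4I = [[-20, 16], [-20, 16]].
Solving (C − 4I)v = 0 gives the eigenspace spanned by (12, 15).
With v_2 = 15, v = (12, 15), so v_1 = 12.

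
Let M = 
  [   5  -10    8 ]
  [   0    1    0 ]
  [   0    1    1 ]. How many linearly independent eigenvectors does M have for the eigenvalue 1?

M − 1I = [[4, -10, 8], [0, 0, 0], [0, 1, 0]].
This matrix has rank 2, so its null space has dimension 3 − 2 = 1.

1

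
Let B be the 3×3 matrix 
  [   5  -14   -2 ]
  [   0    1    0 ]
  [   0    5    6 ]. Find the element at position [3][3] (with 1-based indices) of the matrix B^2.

Characteristic polynomial: μ^3 - 12μ^2 + 41μ - 30 = (μ - 6)(μ - 5)(μ - 1), so the eigenvalues are 1, 5, 6.
μ=5: eigenvector (1, 0, 0).
μ=1: eigenvector (3, 1, -1).
μ=6: eigenvector (-2, 0, 1).
P = [[1, 3, -2], [0, 1, 0], [0, -1, 1]], D = diag(5, 1, 6), P⁻¹ = [[1, -1, 2], [0, 1, 0], [0, 1, 1]].
B² = P·diag(25, 1, 36)·P⁻¹ = [[25, -94, -22], [0, 1, 0], [0, 35, 36]].
The requested entry is 36.

36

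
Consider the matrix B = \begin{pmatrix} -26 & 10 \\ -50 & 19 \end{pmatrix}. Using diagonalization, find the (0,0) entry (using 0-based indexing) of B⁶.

Characteristic polynomial: μ^2 + 7μ + 6 = (μ + 1)(μ + 6), so the eigenvalues are -6, -1.
μ=-1: eigenvector (2, 5).
μ=-6: eigenvector (1, 2).
P = [[2, 1], [5, 2]], D = diag(-1, -6), P⁻¹ = [[-2, 1], [5, -2]].
B⁶ = P·diag(1, 46656)·P⁻¹ = [[233276, -93310], [466550, -186619]].
The requested entry is 233276.

233276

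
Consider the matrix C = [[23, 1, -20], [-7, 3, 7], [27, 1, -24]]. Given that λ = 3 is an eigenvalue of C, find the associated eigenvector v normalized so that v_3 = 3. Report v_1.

3

C − 3I = [[20, 1, -20], [-7, 0, 7], [27, 1, -27]].
Solving (C − 3I)v = 0 gives the eigenspace spanned by (3, 0, 3).
With v_3 = 3, v = (3, 0, 3), so v_1 = 3.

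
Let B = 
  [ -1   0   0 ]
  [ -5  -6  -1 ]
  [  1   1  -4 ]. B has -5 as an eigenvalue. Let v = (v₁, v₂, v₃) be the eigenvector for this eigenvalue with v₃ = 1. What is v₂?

-1

B + 5I = [[4, 0, 0], [-5, -1, -1], [1, 1, 1]].
Solving (B + 5I)v = 0 gives the eigenspace spanned by (0, -1, 1).
With v₃ = 1, v = (0, -1, 1), so v₂ = -1.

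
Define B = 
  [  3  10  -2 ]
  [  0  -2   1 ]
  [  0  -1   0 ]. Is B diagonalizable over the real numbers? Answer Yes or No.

Characteristic polynomial: p(λ) = λ^3 - λ^2 - 5λ - 3 = (λ - 3)(λ + 1)^2.
λ = -1 has algebraic multiplicity 2; rank(B + 1I) = 2, so geometric multiplicity = 1.
Geometric multiplicity < algebraic multiplicity, so B is not diagonalizable.

No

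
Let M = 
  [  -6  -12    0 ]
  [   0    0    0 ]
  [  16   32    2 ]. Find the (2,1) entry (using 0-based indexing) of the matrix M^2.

-128

Characteristic polynomial: t^3 + 4t^2 - 12t = t(t - 2)(t + 6), so the eigenvalues are -6, 0, 2.
t=2: eigenvector (0, 0, 1).
t=0: eigenvector (-2, 1, 0).
t=-6: eigenvector (1, 0, -2).
P = [[0, -2, 1], [0, 1, 0], [1, 0, -2]], D = diag(2, 0, -6), P⁻¹ = [[2, 4, 1], [0, 1, 0], [1, 2, 0]].
M² = P·diag(4, 0, 36)·P⁻¹ = [[36, 72, 0], [0, 0, 0], [-64, -128, 4]].
The requested entry is -128.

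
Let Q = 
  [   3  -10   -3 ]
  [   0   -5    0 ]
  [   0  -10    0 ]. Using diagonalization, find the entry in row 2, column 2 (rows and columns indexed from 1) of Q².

Characteristic polynomial: r^3 + 2r^2 - 15r = r(r - 3)(r + 5), so the eigenvalues are -5, 0, 3.
r=3: eigenvector (1, 0, 0).
r=-5: eigenvector (2, 1, 2).
r=0: eigenvector (1, 0, 1).
P = [[1, 2, 1], [0, 1, 0], [0, 2, 1]], D = diag(3, -5, 0), P⁻¹ = [[1, 0, -1], [0, 1, 0], [0, -2, 1]].
Q² = P·diag(9, 25, 0)·P⁻¹ = [[9, 50, -9], [0, 25, 0], [0, 50, 0]].
The requested entry is 25.

25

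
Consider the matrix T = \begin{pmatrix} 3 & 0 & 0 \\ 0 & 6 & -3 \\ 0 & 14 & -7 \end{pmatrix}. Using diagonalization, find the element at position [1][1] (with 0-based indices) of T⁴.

-6

Characteristic polynomial: r^3 - 2r^2 - 3r = r(r - 3)(r + 1), so the eigenvalues are -1, 0, 3.
r=3: eigenvector (1, 0, 0).
r=0: eigenvector (0, 1, 2).
r=-1: eigenvector (0, 3, 7).
P = [[1, 0, 0], [0, 1, 3], [0, 2, 7]], D = diag(3, 0, -1), P⁻¹ = [[1, 0, 0], [0, 7, -3], [0, -2, 1]].
T⁴ = P·diag(81, 0, 1)·P⁻¹ = [[81, 0, 0], [0, -6, 3], [0, -14, 7]].
The requested entry is -6.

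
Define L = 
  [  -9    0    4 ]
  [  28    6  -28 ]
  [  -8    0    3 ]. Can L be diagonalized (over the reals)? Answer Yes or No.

Characteristic polynomial: p(λ) = λ^3 - 31λ - 30 = (λ - 6)(λ + 1)(λ + 5).
All 3 eigenvalues are distinct, so L is diagonalizable.

Yes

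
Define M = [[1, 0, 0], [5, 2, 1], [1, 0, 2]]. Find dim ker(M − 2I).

1

M − 2I = [[-1, 0, 0], [5, 0, 1], [1, 0, 0]].
This matrix has rank 2, so its null space has dimension 3 − 2 = 1.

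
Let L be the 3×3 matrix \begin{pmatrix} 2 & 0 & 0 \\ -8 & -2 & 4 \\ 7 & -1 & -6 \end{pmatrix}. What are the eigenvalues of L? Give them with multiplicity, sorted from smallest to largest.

Characteristic polynomial: p(r) = r^3 + 6r^2 - 32 = (r - 2)(r + 4)^2.
Roots (with multiplicity): -4, -4, 2.

-4, -4, 2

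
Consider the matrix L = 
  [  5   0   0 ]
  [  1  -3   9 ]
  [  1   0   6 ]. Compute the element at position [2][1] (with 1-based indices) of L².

Characteristic polynomial: r^3 - 8r^2 - 3r + 90 = (r - 6)(r - 5)(r + 3), so the eigenvalues are -3, 5, 6.
r=5: eigenvector (1, -1, -1).
r=-3: eigenvector (0, 1, 0).
r=6: eigenvector (0, 1, 1).
P = [[1, 0, 0], [-1, 1, 1], [-1, 0, 1]], D = diag(5, -3, 6), P⁻¹ = [[1, 0, 0], [0, 1, -1], [1, 0, 1]].
L² = P·diag(25, 9, 36)·P⁻¹ = [[25, 0, 0], [11, 9, 27], [11, 0, 36]].
The requested entry is 11.

11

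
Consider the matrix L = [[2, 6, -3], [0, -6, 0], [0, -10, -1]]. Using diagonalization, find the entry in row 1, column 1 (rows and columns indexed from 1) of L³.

Characteristic polynomial: λ^3 + 5λ^2 - 8λ - 12 = (λ - 2)(λ + 1)(λ + 6), so the eigenvalues are -6, -1, 2.
λ=2: eigenvector (1, 0, 0).
λ=-6: eigenvector (0, 1, 2).
λ=-1: eigenvector (1, 0, 1).
P = [[1, 0, 1], [0, 1, 0], [0, 2, 1]], D = diag(2, -6, -1), P⁻¹ = [[1, 2, -1], [0, 1, 0], [0, -2, 1]].
L³ = P·diag(8, -216, -1)·P⁻¹ = [[8, 18, -9], [0, -216, 0], [0, -430, -1]].
The requested entry is 8.

8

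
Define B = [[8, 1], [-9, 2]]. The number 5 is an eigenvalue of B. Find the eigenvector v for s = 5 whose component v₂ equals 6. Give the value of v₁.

B − 5I = [[3, 1], [-9, -3]].
Solving (B − 5I)v = 0 gives the eigenspace spanned by (-2, 6).
With v₂ = 6, v = (-2, 6), so v₁ = -2.

-2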